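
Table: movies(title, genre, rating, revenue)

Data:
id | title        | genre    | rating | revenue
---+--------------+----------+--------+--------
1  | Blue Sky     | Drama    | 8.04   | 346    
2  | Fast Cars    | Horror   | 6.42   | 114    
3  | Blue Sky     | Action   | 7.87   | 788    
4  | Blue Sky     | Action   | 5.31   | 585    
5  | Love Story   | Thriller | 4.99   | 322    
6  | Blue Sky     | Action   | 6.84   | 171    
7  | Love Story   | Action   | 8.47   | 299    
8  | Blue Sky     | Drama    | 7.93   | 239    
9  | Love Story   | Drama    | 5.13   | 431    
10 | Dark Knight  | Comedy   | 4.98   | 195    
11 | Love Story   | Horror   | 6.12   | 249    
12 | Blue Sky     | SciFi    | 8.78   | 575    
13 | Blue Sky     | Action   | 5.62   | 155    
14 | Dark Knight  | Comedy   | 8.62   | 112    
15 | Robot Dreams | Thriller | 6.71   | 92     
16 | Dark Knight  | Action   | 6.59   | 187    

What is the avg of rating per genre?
SELECT genre, AVG(rating) as result
FROM movies
GROUP BY genre

Result:
  Action: 6.78
  Comedy: 6.80
  Drama: 7.03
  Horror: 6.27
  SciFi: 8.78
  Thriller: 5.85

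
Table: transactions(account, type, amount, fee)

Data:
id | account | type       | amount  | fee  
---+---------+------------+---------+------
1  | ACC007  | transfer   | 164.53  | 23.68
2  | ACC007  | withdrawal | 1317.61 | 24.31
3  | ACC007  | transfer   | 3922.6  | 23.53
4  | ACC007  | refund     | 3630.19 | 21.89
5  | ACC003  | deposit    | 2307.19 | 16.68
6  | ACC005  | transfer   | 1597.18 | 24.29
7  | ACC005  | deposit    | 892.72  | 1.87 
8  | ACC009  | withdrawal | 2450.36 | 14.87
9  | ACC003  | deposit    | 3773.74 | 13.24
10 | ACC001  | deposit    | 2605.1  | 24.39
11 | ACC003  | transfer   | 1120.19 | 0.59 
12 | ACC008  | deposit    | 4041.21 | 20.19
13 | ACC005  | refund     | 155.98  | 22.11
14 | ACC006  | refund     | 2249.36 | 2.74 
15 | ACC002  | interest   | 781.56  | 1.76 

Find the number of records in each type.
SELECT type, COUNT(*) as count
FROM transactions
GROUP BY type

Result:
  deposit: 5
  interest: 1
  refund: 3
  transfer: 4
  withdrawal: 2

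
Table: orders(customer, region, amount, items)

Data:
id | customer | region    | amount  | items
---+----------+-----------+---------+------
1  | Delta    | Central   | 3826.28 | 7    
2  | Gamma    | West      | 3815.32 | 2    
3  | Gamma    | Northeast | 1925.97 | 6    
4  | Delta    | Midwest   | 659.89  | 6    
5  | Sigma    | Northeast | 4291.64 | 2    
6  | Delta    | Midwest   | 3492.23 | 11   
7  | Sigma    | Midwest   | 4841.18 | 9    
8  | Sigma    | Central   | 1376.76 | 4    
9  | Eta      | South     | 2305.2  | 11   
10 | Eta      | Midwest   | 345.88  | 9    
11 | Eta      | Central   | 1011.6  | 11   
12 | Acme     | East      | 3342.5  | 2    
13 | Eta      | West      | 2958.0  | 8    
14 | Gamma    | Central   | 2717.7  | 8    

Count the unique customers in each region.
SELECT region, COUNT(DISTINCT customer)
FROM orders
GROUP BY region

Result:
  Central: 4 distinct
  East: 1 distinct
  Midwest: 3 distinct
  Northeast: 2 distinct
  South: 1 distinct
  West: 2 distinct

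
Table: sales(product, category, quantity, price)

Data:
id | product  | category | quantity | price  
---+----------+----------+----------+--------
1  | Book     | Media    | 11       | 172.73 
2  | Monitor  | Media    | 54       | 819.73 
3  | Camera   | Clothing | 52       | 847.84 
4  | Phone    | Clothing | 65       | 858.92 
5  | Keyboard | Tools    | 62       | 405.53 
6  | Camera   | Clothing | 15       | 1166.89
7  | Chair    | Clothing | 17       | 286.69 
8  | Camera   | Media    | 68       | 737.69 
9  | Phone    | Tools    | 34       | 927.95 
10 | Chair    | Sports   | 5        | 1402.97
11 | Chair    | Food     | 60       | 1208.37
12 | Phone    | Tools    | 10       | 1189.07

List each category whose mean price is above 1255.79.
SELECT category, AVG(price)
FROM sales
GROUP BY category
HAVING AVG(price) > 1255.79

Result:
  Sports: avg=1402.97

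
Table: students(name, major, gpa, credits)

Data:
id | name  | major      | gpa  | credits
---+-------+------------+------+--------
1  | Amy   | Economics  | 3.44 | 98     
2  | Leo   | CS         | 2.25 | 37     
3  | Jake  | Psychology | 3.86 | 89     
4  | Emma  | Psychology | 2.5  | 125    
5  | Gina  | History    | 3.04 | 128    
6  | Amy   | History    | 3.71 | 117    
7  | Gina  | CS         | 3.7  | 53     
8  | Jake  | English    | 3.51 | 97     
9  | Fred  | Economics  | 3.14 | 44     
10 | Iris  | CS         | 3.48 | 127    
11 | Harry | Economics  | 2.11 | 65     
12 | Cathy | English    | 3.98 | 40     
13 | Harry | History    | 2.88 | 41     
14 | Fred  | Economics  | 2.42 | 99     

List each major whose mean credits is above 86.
SELECT major, AVG(credits)
FROM students
GROUP BY major
HAVING AVG(credits) > 86

Result:
  History: avg=95.33
  Psychology: avg=107.00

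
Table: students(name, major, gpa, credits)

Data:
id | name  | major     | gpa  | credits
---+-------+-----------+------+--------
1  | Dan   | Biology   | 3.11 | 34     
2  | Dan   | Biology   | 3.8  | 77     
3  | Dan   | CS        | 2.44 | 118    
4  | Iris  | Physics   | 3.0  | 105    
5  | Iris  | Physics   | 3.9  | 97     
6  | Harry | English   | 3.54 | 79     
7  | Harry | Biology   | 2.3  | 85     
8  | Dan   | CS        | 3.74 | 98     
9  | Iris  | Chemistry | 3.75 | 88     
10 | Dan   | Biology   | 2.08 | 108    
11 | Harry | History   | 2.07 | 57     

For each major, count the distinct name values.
SELECT major, COUNT(DISTINCT name)
FROM students
GROUP BY major

Result:
  Biology: 2 distinct
  CS: 1 distinct
  Chemistry: 1 distinct
  English: 1 distinct
  History: 1 distinct
  Physics: 1 distinct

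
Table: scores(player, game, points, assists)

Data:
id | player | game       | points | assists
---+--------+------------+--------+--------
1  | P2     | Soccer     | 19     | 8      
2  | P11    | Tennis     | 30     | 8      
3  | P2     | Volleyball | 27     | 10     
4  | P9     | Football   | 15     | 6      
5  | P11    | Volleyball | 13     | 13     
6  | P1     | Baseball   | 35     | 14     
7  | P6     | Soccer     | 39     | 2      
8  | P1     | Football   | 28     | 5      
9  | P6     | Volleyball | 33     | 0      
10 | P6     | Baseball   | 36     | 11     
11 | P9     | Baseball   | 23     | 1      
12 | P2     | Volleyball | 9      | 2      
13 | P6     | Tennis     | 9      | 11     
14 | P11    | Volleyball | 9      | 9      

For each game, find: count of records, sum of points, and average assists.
SELECT game,
       COUNT(*) as cnt,
       SUM(points) as total_points,
       AVG(assists) as avg_assists
FROM scores
GROUP BY game

Result:
  Baseball: 3 records, 94 total points, 8.67 avg assists
  Football: 2 records, 43 total points, 5.50 avg assists
  Soccer: 2 records, 58 total points, 5.00 avg assists
  Tennis: 2 records, 39 total points, 9.50 avg assists
  Volleyball: 5 records, 91 total points, 6.80 avg assists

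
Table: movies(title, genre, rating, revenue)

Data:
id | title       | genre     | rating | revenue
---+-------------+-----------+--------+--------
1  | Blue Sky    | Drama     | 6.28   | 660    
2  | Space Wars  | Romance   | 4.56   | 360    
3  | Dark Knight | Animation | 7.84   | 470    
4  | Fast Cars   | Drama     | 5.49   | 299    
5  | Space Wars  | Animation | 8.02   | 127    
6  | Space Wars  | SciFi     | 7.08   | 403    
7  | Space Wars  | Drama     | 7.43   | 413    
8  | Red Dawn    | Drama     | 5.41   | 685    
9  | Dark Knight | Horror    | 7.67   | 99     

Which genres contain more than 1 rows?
SELECT genre, COUNT(*) as cnt
FROM movies
GROUP BY genre
HAVING COUNT(*) > 1

Result:
  Animation: 2
  Drama: 4

Note: HAVING filters groups after aggregation, WHERE filters rows before.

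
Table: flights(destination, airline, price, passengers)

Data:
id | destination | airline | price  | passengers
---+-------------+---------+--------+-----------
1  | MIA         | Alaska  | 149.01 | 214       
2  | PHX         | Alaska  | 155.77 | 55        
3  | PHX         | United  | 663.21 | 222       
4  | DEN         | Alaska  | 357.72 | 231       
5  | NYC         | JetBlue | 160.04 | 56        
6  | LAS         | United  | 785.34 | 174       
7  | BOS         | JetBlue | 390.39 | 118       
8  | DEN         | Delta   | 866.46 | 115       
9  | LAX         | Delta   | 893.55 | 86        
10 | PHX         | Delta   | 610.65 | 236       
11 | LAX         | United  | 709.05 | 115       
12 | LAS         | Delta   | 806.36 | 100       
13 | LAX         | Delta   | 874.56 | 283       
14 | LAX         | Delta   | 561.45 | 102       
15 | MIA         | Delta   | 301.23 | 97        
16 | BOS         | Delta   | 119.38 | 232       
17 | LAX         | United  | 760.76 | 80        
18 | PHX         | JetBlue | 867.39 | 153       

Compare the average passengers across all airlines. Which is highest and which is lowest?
SELECT airline, AVG(passengers)
FROM flights
GROUP BY airline
ORDER BY AVG(passengers)

All groups:
  JetBlue: 109.00
  United: 147.75
  Delta: 156.38
  Alaska: 166.67

Highest: Alaska (166.67)
Lowest: JetBlue (109.00)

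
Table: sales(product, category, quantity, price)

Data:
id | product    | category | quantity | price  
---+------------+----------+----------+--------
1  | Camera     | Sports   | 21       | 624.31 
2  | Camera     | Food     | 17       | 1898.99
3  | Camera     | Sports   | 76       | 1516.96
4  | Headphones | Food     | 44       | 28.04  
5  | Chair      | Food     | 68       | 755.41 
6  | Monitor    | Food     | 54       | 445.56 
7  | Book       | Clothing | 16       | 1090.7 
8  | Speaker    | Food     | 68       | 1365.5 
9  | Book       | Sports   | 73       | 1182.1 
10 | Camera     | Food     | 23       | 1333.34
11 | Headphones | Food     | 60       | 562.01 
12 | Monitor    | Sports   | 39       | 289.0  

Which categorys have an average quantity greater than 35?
SELECT category, AVG(quantity)
FROM sales
GROUP BY category
HAVING AVG(quantity) > 35

Result:
  Food: avg=47.71
  Sports: avg=52.25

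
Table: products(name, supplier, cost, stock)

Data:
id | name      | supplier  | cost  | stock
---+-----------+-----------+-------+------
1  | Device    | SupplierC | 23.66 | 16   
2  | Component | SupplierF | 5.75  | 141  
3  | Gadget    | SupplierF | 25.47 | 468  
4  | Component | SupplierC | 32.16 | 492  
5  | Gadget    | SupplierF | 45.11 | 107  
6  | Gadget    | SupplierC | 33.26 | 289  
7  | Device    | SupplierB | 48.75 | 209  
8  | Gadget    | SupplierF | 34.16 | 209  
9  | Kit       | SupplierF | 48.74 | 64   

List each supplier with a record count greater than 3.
SELECT supplier, COUNT(*) as cnt
FROM products
GROUP BY supplier
HAVING COUNT(*) > 3

Result:
  SupplierF: 5

Note: HAVING filters groups after aggregation, WHERE filters rows before.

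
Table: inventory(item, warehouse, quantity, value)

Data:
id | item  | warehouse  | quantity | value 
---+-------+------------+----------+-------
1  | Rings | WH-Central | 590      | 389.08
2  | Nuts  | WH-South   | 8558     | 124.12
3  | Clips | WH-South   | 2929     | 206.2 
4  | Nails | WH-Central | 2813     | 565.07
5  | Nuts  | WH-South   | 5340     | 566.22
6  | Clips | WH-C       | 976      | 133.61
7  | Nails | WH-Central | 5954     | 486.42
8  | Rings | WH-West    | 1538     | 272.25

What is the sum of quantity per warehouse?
SELECT warehouse, SUM(quantity) as result
FROM inventory
GROUP BY warehouse

Result:
  WH-C: 976
  WH-Central: 9357
  WH-South: 16827
  WH-West: 1538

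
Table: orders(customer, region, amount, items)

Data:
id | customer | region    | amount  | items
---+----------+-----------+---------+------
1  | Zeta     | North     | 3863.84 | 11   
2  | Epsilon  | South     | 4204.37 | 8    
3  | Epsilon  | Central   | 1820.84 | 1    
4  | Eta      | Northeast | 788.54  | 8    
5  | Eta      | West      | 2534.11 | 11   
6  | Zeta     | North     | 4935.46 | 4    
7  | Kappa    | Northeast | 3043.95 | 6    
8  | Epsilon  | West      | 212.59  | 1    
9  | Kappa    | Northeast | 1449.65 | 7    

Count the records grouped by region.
SELECT region, COUNT(*) as count
FROM orders
GROUP BY region

Result:
  Central: 1
  North: 2
  Northeast: 3
  South: 1
  West: 2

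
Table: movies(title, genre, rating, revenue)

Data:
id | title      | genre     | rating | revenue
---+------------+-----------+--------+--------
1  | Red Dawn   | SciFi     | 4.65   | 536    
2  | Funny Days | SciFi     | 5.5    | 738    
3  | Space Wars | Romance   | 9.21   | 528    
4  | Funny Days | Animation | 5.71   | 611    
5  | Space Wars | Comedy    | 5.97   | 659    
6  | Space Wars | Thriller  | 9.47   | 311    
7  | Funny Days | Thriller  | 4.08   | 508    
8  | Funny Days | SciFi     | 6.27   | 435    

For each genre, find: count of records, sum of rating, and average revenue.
SELECT genre,
       COUNT(*) as cnt,
       SUM(rating) as total_rating,
       AVG(revenue) as avg_revenue
FROM movies
GROUP BY genre

Result:
  Animation: 1 records, 5.71 total rating, 611.00 avg revenue
  Comedy: 1 records, 5.97 total rating, 659.00 avg revenue
  Romance: 1 records, 9.21 total rating, 528.00 avg revenue
  SciFi: 3 records, 16.42 total rating, 569.67 avg revenue
  Thriller: 2 records, 13.55 total rating, 409.50 avg revenue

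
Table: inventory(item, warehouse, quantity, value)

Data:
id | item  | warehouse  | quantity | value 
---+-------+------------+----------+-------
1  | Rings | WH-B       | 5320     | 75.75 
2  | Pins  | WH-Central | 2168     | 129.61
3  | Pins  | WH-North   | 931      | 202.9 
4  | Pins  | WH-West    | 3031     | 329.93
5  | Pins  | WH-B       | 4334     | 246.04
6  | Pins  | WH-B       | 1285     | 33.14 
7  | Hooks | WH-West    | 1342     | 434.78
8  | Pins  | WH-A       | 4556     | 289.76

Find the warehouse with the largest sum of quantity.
SELECT warehouse, SUM(quantity) as val
FROM inventory
GROUP BY warehouse
ORDER BY val DESC
LIMIT 1

Result: WH-B with sum(quantity) = 10939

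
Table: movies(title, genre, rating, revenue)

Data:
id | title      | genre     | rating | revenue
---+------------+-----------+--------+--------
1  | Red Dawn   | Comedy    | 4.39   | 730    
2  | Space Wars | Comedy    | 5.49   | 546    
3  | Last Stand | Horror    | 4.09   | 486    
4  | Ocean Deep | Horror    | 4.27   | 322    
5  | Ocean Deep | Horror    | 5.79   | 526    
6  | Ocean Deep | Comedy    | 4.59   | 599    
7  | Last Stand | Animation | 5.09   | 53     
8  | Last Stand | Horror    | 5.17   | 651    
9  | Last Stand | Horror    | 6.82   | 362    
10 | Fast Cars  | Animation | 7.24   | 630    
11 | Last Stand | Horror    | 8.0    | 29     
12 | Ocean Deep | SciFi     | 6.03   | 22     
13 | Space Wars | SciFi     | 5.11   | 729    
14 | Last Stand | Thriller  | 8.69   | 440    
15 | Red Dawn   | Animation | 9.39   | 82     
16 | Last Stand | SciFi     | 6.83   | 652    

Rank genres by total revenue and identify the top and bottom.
SELECT genre, SUM(revenue)
FROM movies
GROUP BY genre
ORDER BY SUM(revenue)

All groups:
  Thriller: 440
  Animation: 765
  SciFi: 1403
  Comedy: 1875
  Horror: 2376

Highest: Horror (2376)
Lowest: Thriller (440)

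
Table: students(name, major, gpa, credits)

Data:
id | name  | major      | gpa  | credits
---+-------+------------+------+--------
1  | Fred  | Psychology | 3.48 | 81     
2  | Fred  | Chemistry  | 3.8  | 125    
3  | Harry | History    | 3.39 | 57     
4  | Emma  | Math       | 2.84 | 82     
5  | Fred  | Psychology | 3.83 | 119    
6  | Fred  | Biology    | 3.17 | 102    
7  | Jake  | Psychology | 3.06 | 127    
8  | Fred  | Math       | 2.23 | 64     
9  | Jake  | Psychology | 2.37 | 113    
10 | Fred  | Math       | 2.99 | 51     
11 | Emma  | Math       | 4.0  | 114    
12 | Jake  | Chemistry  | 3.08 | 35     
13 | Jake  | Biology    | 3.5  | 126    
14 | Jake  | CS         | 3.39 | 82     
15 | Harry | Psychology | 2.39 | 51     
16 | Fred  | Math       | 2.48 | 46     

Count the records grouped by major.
SELECT major, COUNT(*) as count
FROM students
GROUP BY major

Result:
  Biology: 2
  CS: 1
  Chemistry: 2
  History: 1
  Math: 5
  Psychology: 5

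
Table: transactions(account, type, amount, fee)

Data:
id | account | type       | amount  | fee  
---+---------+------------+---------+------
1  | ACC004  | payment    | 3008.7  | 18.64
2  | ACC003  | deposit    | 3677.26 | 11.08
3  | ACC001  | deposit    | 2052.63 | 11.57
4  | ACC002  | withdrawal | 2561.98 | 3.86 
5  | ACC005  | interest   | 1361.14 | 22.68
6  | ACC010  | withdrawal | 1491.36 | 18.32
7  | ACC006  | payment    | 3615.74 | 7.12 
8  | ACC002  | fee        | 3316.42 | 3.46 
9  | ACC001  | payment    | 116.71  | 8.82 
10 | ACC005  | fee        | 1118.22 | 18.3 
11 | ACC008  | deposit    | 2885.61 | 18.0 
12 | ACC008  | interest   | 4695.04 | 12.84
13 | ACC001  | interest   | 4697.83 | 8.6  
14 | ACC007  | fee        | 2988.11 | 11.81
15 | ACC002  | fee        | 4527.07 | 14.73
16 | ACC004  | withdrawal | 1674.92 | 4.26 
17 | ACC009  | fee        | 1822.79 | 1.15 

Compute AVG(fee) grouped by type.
SELECT type, AVG(fee) as result
FROM transactions
GROUP BY type

Result:
  deposit: 13.55
  fee: 9.89
  interest: 14.71
  payment: 11.53
  withdrawal: 8.81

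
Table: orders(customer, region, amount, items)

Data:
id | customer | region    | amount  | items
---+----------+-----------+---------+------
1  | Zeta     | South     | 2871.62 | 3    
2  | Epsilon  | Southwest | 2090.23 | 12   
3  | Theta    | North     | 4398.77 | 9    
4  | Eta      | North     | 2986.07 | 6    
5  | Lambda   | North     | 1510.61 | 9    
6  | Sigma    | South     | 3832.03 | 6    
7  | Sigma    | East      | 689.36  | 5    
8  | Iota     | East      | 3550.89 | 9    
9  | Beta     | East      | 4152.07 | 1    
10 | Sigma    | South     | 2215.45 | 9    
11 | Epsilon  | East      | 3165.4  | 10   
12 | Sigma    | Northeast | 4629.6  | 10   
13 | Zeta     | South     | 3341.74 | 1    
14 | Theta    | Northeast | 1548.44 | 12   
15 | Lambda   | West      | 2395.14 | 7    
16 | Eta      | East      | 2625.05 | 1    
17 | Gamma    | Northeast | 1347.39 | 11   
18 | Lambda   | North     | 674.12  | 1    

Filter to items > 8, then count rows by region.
SELECT region, COUNT(*)
FROM orders
WHERE items > 8
GROUP BY region

Note: WHERE filters rows before grouping.

Result:
  East: 2
  North: 2
  Northeast: 3
  South: 1
  Southwest: 1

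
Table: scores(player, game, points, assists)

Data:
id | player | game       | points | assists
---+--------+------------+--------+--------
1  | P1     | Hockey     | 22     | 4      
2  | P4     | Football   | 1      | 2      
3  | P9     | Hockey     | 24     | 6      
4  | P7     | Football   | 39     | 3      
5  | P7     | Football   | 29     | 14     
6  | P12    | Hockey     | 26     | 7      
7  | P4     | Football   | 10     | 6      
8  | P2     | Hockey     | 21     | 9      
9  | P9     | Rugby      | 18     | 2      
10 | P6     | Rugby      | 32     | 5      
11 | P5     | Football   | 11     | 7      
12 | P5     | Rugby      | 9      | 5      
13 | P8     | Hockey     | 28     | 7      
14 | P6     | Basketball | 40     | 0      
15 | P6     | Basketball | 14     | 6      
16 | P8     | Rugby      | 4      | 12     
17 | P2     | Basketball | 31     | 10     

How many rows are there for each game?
SELECT game, COUNT(*) as count
FROM scores
GROUP BY game

Result:
  Basketball: 3
  Football: 5
  Hockey: 5
  Rugby: 4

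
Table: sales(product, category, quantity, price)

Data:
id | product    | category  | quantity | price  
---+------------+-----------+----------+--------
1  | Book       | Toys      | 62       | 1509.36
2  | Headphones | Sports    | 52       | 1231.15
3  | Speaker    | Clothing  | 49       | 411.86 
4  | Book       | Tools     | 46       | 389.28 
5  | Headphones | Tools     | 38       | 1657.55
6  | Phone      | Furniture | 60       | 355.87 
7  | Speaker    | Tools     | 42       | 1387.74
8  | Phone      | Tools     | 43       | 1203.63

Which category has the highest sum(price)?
SELECT category, SUM(price) as val
FROM sales
GROUP BY category
ORDER BY val DESC
LIMIT 1

Result: Tools with sum(price) = 4638.20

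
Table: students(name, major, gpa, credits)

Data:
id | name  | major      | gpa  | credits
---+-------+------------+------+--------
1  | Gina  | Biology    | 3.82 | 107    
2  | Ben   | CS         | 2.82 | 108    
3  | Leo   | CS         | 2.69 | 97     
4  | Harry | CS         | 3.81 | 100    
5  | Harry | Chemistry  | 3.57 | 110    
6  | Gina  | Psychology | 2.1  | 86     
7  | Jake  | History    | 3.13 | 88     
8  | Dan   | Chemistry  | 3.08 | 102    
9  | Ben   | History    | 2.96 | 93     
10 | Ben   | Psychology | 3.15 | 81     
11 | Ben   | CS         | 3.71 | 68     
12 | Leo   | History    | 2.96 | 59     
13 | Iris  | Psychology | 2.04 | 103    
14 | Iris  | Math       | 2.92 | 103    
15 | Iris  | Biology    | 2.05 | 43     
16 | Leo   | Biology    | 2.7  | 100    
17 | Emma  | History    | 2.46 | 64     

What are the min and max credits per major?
SELECT major, MIN(credits), MAX(credits)
FROM students
GROUP BY major

Result:
  Biology: min=43, max=107
  CS: min=68, max=108
  Chemistry: min=102, max=110
  History: min=59, max=93
  Math: min=103, max=103
  Psychology: min=81, max=103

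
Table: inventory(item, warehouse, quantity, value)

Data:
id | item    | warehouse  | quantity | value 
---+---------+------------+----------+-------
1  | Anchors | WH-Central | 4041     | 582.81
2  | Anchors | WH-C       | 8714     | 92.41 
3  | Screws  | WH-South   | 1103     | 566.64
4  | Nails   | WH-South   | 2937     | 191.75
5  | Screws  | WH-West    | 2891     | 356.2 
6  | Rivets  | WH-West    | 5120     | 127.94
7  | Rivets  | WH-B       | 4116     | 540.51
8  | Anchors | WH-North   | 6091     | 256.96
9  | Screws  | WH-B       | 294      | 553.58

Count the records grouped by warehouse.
SELECT warehouse, COUNT(*) as count
FROM inventory
GROUP BY warehouse

Result:
  WH-B: 2
  WH-C: 1
  WH-Central: 1
  WH-North: 1
  WH-South: 2
  WH-West: 2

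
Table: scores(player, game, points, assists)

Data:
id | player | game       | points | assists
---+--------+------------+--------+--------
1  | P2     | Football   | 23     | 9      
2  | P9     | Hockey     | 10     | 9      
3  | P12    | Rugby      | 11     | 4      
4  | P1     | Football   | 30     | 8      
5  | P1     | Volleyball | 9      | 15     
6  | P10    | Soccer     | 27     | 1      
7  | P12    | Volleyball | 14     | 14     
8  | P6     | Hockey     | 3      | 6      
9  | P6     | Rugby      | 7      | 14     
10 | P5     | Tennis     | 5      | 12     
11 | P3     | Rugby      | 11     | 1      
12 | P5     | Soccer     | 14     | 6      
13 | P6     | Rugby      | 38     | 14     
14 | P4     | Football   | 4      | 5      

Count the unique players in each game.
SELECT game, COUNT(DISTINCT player)
FROM scores
GROUP BY game

Result:
  Football: 3 distinct
  Hockey: 2 distinct
  Rugby: 3 distinct
  Soccer: 2 distinct
  Tennis: 1 distinct
  Volleyball: 2 distinct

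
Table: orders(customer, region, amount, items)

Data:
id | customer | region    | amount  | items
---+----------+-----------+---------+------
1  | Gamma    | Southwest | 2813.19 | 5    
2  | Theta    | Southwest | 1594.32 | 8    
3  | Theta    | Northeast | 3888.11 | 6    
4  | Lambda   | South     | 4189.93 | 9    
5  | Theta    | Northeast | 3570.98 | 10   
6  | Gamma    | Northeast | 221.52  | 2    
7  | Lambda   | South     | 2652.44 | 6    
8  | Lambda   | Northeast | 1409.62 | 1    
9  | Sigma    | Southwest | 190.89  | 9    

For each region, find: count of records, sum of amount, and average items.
SELECT region,
       COUNT(*) as cnt,
       SUM(amount) as total_amount,
       AVG(items) as avg_items
FROM orders
GROUP BY region

Result:
  Northeast: 4 records, 9090.23 total amount, 4.75 avg items
  South: 2 records, 6842.37 total amount, 7.50 avg items
  Southwest: 3 records, 4598.40 total amount, 7.33 avg items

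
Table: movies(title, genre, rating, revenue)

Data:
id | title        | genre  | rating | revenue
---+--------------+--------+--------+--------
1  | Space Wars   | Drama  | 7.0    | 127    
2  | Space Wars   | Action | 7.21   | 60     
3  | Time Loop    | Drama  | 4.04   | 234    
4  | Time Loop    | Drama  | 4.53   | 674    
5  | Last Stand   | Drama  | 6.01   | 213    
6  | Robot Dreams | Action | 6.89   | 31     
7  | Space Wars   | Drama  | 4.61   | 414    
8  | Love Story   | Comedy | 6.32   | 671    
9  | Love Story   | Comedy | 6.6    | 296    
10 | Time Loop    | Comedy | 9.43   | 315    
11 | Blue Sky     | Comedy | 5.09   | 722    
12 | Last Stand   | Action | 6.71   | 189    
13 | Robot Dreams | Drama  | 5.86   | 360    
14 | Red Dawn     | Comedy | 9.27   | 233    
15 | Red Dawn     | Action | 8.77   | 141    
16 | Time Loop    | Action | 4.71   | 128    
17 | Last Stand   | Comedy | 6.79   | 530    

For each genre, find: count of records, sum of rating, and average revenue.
SELECT genre,
       COUNT(*) as cnt,
       SUM(rating) as total_rating,
       AVG(revenue) as avg_revenue
FROM movies
GROUP BY genre

Result:
  Action: 5 records, 34.29 total rating, 109.80 avg revenue
  Comedy: 6 records, 43.50 total rating, 461.17 avg revenue
  Drama: 6 records, 32.05 total rating, 337.00 avg revenue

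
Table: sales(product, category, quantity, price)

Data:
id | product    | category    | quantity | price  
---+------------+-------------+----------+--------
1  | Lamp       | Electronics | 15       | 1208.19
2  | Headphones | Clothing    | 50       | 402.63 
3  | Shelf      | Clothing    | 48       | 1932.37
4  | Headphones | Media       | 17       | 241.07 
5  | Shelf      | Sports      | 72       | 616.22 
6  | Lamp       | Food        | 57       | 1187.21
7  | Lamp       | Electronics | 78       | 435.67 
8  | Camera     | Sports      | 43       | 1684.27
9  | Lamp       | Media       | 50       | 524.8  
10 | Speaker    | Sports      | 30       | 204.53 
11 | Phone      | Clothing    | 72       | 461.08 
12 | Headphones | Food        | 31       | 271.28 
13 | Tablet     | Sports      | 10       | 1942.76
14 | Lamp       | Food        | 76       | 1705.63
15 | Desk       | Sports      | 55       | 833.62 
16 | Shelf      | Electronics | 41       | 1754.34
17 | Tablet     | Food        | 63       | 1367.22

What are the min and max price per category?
SELECT category, MIN(price), MAX(price)
FROM sales
GROUP BY category

Result:
  Clothing: min=402.63, max=1932.37
  Electronics: min=435.67, max=1754.34
  Food: min=271.28, max=1705.63
  Media: min=241.07, max=524.80
  Sports: min=204.53, max=1942.76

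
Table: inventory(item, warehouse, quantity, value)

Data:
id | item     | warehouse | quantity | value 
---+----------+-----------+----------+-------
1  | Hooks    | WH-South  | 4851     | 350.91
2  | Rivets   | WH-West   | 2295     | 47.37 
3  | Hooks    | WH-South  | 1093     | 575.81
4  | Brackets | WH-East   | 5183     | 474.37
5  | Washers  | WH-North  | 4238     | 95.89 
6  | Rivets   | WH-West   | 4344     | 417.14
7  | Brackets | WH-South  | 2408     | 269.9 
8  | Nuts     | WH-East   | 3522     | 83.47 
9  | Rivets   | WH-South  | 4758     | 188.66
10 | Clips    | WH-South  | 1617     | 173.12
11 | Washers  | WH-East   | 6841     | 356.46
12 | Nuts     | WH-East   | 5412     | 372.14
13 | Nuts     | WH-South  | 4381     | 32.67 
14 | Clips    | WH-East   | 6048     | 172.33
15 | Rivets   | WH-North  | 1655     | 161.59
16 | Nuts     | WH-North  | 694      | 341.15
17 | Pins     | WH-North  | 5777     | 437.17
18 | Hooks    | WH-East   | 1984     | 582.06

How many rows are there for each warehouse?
SELECT warehouse, COUNT(*) as count
FROM inventory
GROUP BY warehouse

Result:
  WH-East: 6
  WH-North: 4
  WH-South: 6
  WH-West: 2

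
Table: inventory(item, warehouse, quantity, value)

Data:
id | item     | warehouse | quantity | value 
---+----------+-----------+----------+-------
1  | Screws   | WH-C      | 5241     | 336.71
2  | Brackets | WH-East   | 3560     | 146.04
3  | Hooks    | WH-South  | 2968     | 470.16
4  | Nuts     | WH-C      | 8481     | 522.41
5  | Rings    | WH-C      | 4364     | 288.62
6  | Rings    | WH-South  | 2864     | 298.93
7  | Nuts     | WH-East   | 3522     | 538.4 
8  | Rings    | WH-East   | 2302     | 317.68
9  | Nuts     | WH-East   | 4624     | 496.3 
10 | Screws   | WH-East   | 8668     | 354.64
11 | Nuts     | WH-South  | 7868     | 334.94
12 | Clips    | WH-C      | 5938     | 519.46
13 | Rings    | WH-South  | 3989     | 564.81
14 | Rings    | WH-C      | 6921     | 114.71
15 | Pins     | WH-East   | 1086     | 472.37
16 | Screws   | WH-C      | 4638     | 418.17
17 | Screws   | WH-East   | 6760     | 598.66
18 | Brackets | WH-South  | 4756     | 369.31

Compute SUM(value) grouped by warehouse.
SELECT warehouse, SUM(value) as result
FROM inventory
GROUP BY warehouse

Result:
  WH-C: 2200.08
  WH-East: 2924.09
  WH-South: 2038.15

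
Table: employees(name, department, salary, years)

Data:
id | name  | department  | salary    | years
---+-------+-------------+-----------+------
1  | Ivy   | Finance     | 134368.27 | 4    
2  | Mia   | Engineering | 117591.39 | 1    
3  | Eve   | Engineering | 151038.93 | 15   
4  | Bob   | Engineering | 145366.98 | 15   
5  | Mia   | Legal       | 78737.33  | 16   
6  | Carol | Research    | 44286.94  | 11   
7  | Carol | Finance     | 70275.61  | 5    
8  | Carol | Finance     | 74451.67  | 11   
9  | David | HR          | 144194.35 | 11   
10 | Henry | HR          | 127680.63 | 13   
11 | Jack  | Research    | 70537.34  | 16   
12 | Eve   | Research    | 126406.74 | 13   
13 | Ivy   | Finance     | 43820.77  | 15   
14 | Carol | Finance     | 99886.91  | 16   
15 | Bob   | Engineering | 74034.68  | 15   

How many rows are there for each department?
SELECT department, COUNT(*) as count
FROM employees
GROUP BY department

Result:
  Engineering: 4
  Finance: 5
  HR: 2
  Legal: 1
  Research: 3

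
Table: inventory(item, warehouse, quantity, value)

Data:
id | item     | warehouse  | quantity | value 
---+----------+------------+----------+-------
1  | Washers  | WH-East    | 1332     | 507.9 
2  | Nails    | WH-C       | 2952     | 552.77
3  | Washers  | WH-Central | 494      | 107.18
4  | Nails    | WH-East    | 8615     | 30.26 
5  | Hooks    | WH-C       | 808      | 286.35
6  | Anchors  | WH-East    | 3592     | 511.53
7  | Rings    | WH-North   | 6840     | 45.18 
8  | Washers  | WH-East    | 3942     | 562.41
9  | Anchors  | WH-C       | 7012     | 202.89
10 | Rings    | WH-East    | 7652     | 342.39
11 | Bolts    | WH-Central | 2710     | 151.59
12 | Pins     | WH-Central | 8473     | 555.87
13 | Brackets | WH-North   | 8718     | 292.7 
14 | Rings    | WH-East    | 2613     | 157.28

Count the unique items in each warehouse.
SELECT warehouse, COUNT(DISTINCT item)
FROM inventory
GROUP BY warehouse

Result:
  WH-C: 3 distinct
  WH-Central: 3 distinct
  WH-East: 4 distinct
  WH-North: 2 distinct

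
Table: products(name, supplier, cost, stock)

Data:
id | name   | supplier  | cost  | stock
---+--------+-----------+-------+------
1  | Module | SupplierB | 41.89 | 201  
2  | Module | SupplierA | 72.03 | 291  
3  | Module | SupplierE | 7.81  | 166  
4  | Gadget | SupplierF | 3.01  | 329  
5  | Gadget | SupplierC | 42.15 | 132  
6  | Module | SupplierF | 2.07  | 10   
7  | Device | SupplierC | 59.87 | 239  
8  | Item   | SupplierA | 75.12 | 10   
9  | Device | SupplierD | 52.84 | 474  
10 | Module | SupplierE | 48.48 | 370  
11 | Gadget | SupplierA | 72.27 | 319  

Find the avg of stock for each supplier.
SELECT supplier, AVG(stock) as result
FROM products
GROUP BY supplier

Result:
  SupplierA: 206.67
  SupplierB: 201.00
  SupplierC: 185.50
  SupplierD: 474.00
  SupplierE: 268.00
  SupplierF: 169.50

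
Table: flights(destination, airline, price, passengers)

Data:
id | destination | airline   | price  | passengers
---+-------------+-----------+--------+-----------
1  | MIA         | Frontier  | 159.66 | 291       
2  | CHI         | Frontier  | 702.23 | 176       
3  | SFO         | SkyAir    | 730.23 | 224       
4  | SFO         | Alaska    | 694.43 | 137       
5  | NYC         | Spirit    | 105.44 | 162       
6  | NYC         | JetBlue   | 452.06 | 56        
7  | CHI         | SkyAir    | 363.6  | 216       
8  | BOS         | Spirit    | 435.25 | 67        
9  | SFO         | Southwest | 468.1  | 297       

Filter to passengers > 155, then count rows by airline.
SELECT airline, COUNT(*)
FROM flights
WHERE passengers > 155
GROUP BY airline

Note: WHERE filters rows before grouping.

Result:
  Frontier: 2
  SkyAir: 2
  Southwest: 1
  Spirit: 1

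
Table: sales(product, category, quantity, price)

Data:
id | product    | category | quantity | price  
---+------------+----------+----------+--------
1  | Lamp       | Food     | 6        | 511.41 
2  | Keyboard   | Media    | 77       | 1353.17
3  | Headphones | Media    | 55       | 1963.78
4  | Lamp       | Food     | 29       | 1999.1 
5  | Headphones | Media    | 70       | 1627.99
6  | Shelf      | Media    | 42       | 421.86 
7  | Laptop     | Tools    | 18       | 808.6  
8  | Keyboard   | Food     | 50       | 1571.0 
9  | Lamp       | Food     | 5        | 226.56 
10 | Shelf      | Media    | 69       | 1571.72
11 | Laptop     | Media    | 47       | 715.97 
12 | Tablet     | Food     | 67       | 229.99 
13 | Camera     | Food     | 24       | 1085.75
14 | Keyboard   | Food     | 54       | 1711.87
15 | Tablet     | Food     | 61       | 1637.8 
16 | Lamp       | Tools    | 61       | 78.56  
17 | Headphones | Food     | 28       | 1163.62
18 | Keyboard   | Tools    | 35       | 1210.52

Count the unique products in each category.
SELECT category, COUNT(DISTINCT product)
FROM sales
GROUP BY category

Result:
  Food: 5 distinct
  Media: 4 distinct
  Tools: 3 distinct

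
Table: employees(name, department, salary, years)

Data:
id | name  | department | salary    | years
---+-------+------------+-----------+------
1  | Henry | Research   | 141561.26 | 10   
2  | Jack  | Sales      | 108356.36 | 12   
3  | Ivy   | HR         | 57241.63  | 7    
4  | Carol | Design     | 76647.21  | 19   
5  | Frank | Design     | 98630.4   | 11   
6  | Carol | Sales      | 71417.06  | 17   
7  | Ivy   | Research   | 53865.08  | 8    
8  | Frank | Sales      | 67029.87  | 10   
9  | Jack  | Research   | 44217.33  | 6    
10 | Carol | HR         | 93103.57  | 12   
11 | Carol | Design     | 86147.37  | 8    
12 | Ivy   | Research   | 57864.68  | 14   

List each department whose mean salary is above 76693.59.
SELECT department, AVG(salary)
FROM employees
GROUP BY department
HAVING AVG(salary) > 76693.59

Result:
  Design: avg=87141.66
  Sales: avg=82267.76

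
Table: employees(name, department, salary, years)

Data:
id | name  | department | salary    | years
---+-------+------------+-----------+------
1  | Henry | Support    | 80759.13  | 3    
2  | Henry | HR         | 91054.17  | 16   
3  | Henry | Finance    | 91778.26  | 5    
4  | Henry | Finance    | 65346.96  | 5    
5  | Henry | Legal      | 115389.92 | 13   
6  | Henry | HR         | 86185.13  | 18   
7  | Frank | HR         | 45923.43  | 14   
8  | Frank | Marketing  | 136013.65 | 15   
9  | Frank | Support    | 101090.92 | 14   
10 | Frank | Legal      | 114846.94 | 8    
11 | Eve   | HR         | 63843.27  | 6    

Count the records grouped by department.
SELECT department, COUNT(*) as count
FROM employees
GROUP BY department

Result:
  Finance: 2
  HR: 4
  Legal: 2
  Marketing: 1
  Support: 2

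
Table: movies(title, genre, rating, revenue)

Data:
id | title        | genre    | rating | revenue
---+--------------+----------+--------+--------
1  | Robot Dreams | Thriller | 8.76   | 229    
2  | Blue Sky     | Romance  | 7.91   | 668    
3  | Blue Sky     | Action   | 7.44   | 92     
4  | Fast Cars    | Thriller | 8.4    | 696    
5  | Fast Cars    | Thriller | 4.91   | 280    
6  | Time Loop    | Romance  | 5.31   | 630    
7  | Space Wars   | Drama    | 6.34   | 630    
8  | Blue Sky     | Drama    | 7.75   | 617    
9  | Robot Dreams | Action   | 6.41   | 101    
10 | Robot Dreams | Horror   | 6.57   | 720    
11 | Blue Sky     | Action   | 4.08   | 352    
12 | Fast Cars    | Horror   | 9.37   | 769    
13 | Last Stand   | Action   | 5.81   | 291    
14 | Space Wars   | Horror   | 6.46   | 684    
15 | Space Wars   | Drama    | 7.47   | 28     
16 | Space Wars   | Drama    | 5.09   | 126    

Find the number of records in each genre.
SELECT genre, COUNT(*) as count
FROM movies
GROUP BY genre

Result:
  Action: 4
  Drama: 4
  Horror: 3
  Romance: 2
  Thriller: 3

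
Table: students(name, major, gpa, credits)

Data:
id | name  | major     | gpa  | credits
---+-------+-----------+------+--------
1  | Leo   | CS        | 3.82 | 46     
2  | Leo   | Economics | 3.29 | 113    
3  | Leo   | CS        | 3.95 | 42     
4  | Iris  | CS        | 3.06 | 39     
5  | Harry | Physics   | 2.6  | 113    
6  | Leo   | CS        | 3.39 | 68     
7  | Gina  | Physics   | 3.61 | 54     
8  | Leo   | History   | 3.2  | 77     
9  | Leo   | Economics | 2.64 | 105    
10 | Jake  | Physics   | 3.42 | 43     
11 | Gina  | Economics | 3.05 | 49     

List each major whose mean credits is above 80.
SELECT major, AVG(credits)
FROM students
GROUP BY major
HAVING AVG(credits) > 80

Result:
  Economics: avg=89.00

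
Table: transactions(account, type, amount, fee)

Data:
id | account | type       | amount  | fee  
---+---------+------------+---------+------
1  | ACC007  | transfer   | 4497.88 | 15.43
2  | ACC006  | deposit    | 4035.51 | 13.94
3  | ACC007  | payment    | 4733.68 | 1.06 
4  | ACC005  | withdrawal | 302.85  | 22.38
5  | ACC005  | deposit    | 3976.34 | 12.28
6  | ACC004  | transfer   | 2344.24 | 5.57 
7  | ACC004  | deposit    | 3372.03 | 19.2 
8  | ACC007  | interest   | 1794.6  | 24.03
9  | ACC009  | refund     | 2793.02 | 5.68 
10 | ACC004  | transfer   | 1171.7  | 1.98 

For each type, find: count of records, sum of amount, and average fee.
SELECT type,
       COUNT(*) as cnt,
       SUM(amount) as total_amount,
       AVG(fee) as avg_fee
FROM transactions
GROUP BY type

Result:
  deposit: 3 records, 11383.88 total amount, 15.14 avg fee
  interest: 1 records, 1794.60 total amount, 24.03 avg fee
  payment: 1 records, 4733.68 total amount, 1.06 avg fee
  refund: 1 records, 2793.02 total amount, 5.68 avg fee
  transfer: 3 records, 8013.82 total amount, 7.66 avg fee
  withdrawal: 1 records, 302.85 total amount, 22.38 avg fee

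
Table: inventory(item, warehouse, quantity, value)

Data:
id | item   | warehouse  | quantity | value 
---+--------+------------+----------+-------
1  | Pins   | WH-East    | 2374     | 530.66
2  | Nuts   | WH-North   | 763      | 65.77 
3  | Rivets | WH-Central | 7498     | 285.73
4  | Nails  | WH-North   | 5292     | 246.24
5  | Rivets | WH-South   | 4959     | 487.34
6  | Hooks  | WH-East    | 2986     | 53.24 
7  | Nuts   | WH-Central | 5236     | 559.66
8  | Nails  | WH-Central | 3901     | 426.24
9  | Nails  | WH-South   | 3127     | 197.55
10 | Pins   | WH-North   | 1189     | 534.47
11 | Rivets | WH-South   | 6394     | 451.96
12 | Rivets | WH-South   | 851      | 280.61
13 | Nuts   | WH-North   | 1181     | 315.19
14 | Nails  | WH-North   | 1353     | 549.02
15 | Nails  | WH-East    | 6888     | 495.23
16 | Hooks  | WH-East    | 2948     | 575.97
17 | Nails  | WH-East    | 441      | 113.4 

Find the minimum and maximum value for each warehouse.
SELECT warehouse, MIN(value), MAX(value)
FROM inventory
GROUP BY warehouse

Result:
  WH-Central: min=285.73, max=559.66
  WH-East: min=53.24, max=575.97
  WH-North: min=65.77, max=549.02
  WH-South: min=197.55, max=487.34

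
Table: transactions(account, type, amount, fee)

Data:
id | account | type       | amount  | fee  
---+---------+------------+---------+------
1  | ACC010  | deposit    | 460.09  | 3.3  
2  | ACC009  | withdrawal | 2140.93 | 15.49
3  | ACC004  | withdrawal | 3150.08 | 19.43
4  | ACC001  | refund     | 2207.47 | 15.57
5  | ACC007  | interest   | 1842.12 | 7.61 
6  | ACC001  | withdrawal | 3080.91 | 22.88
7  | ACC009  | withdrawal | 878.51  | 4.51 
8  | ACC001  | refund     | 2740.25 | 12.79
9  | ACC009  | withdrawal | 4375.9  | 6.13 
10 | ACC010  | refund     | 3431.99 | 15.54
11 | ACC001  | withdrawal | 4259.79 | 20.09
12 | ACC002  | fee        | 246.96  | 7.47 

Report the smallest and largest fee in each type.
SELECT type, MIN(fee), MAX(fee)
FROM transactions
GROUP BY type

Result:
  deposit: min=3.30, max=3.30
  fee: min=7.47, max=7.47
  interest: min=7.61, max=7.61
  refund: min=12.79, max=15.57
  withdrawal: min=4.51, max=22.88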